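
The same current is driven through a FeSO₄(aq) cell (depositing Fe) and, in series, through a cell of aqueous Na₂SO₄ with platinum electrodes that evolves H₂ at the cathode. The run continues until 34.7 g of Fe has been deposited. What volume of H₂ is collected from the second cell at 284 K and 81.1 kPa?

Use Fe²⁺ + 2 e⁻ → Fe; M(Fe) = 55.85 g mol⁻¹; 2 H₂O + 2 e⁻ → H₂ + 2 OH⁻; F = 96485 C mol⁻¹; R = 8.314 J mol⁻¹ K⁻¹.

18.1 L

n(Fe) = 34.7 / 55.85 = 0.6213 mol, so n(e⁻) = 2 × 0.6213 = 1.243 mol.
The cells are in series, so the same 1.243 mol of electrons passes through the second cell.
2 H₂O + 2 e⁻ → H₂ + 2 OH⁻ — 2 mol e⁻ per mol H₂, so n(H₂) = 1.243/2 = 0.6213 mol.
V = nRT/P = (0.6213 × 8.314 × 284) / (81.1 × 10³) = 0.0181 m³ = 18.1 L.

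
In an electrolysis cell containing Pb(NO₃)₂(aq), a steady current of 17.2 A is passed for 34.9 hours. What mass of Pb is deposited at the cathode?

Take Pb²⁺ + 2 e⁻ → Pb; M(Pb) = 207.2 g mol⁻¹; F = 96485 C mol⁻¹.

Q = I·t = 17.20 A × 125640 s = 2161000 C.
n(e⁻) = Q/F = 2161000 / 96485 = 22.40 mol.
Pb²⁺ + 2 e⁻ → Pb, so n(Pb) = n(e⁻)/2 = 11.20 mol.
m = n·M = 11.20 × 207.2 = 2320 g.

2320 g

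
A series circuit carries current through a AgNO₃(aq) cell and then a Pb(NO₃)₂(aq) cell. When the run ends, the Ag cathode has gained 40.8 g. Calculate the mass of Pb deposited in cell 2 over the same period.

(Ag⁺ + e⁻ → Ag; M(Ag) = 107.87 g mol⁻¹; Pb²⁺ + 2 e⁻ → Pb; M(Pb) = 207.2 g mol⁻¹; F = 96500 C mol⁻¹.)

n(Ag) = 40.8 / 107.87 = 0.3782 mol.
Since Ag⁺ + e⁻ → Ag, n(e⁻) passed = 1 × 0.3782 = 0.3782 mol.
Cells in series carry the same charge, so the same 0.3782 mol of electrons passes through cell 2.
Pb²⁺ + 2 e⁻ → Pb, so n(Pb) = 0.3782 / 2 = 0.1891 mol.
m(Pb) = 0.1891 × 207.2 = 39.2 g.

39.2 g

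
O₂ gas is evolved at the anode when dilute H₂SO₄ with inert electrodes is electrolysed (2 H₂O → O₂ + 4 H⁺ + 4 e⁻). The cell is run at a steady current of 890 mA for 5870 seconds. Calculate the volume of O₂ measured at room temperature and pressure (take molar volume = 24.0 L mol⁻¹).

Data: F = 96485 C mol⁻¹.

0.325 L

Q = I·t = 0.8900 A × 5870.0 s = 5224 C.
n(e⁻) = Q/F = 5224 / 96485 = 0.05415 mol.
4 electrons are transferred per O₂ molecule, so n(O₂) = 0.05415 / 4 = 0.01354 mol.
V = n × V_m = 0.01354 × 24.0 = 0.325 L.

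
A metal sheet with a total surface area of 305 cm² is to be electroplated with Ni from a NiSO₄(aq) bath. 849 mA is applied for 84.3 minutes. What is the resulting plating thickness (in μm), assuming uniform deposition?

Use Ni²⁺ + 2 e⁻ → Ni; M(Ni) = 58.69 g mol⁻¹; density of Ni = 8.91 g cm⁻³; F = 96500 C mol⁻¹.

Q = I·t = 0.8490 × 5058.0 = 4294 C; n(e⁻) = 0.04450 mol.
n(Ni) = n(e⁻)/2 = 0.02225 mol, so m = 0.02225 × 58.69 = 1.306 g.
Volume = m/ρ = 1.306 / 8.91 = 0.1466 cm³.
Thickness = V/A = 0.1466 / 305 = 4.81 × 10⁻⁴ cm = 4.81 μm.

4.81 μm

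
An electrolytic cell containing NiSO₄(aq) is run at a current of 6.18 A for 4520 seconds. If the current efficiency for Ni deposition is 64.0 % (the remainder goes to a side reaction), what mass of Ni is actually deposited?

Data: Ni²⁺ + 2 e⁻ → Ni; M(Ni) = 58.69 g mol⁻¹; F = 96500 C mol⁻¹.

5.44 g

Q = I·t = 6.180 × 4520.0 = 27930 C.
n(e⁻) = 27930/96500 = 0.2895 mol; theoretically n(Ni) = 0.2895/2 = 0.1447 mol, m_theo = 8.494 g.
At 64.0 % efficiency, m_actual = 0.640 × 8.494 = 5.44 g.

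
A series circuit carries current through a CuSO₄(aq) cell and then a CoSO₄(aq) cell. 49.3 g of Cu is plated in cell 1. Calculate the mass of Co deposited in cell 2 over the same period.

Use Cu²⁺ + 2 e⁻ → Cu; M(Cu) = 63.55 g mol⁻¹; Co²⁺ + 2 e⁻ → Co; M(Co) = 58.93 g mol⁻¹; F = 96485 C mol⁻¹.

45.7 g

n(Cu) = 49.3 / 63.55 = 0.7758 mol.
Since Cu²⁺ + 2 e⁻ → Cu, n(e⁻) passed = 2 × 0.7758 = 1.552 mol.
Cells in series carry the same charge, so the same 1.552 mol of electrons passes through cell 2.
Co²⁺ + 2 e⁻ → Co, so n(Co) = 1.552 / 2 = 0.7758 mol.
m(Co) = 0.7758 × 58.93 = 45.7 g.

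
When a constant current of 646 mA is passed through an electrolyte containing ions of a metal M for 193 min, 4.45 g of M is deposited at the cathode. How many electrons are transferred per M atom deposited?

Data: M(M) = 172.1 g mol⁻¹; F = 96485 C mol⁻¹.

3

Q = I·t = 0.6460 A × 11580 s = 7481 C, so n(e⁻) = 7481/96485 = 0.07753 mol.
n(M) deposited = 4.45 / 172.1 = 0.02586 mol.
Electrons per atom = n(e⁻)/n(M) = 0.07753 / 0.02586 = 3.00 ≈ 3, so the ion is M³⁺.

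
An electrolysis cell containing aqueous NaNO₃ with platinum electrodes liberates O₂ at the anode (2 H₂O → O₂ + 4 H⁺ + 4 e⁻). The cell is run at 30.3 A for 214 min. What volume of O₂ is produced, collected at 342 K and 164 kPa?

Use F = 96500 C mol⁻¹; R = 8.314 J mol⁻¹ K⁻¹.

Q = I·t = 30.30 A × 12840 s = 389100 C.
n(e⁻) = Q/F = 389100 / 96500 = 4.032 mol.
4 electrons are transferred per O₂ molecule, so n(O₂) = 4.032 / 4 = 1.008 mol.
V = nRT/P = (1.008 × 8.314 × 342) / (164 × 10³ Pa) = 0.0175 m³ = 17.5 L.

17.5 L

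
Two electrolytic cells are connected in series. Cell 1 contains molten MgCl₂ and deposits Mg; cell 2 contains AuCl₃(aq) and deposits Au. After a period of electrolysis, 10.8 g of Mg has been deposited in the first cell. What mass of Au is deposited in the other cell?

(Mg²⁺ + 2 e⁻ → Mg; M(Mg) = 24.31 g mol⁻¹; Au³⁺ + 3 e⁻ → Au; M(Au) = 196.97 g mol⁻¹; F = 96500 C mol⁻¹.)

n(Mg) = 10.8 / 24.31 = 0.4443 mol.
Since Mg²⁺ + 2 e⁻ → Mg, n(e⁻) passed = 2 × 0.4443 = 0.8885 mol.
Cells in series carry the same charge, so the same 0.8885 mol of electrons passes through cell 2.
Au³⁺ + 3 e⁻ → Au, so n(Au) = 0.8885 / 3 = 0.2962 mol.
m(Au) = 0.2962 × 196.97 = 58.3 g.

58.3 g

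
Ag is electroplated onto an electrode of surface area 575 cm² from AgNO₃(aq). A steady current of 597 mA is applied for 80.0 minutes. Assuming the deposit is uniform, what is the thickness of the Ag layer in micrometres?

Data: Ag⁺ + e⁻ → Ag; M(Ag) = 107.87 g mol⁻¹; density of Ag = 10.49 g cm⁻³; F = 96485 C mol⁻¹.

5.31 μm

Q = I·t = 0.5970 × 4800.0 = 2866 C; n(e⁻) = 0.02970 mol.
n(Ag) = n(e⁻)/1 = 0.02970 mol, so m = 0.02970 × 107.87 = 3.204 g.
Volume = m/ρ = 3.204 / 10.49 = 0.3054 cm³.
Thickness = V/A = 0.3054 / 575 = 5.31 × 10⁻⁴ cm = 5.31 μm.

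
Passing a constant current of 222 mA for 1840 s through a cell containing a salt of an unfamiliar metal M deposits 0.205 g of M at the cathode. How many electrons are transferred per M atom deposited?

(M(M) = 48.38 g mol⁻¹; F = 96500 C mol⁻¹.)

1

Q = I·t = 0.2220 A × 1840.0 s = 408.5 C, so n(e⁻) = 408.5/96500 = 0.004233 mol.
n(M) deposited = 0.205 / 48.38 = 0.004237 mol.
Electrons per atom = n(e⁻)/n(M) = 0.004233 / 0.004237 = 0.999 ≈ 1, so the ion is M⁺.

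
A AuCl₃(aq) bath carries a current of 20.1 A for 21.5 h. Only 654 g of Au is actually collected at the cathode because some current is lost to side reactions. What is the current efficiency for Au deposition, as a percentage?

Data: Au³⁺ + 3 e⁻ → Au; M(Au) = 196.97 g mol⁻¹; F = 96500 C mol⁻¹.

Q = I·t = 20.10 × 77400 = 1556000 C; n(e⁻) = 1556000/96500 = 16.12 mol.
Theoretical n(Au) = n(e⁻)/3 = 5.374 mol, i.e. m_theo = 5.374 × 196.97 = 1058 g.
Efficiency = m_actual / m_theo = 654 / 1058 = 61.8 %.

61.8 %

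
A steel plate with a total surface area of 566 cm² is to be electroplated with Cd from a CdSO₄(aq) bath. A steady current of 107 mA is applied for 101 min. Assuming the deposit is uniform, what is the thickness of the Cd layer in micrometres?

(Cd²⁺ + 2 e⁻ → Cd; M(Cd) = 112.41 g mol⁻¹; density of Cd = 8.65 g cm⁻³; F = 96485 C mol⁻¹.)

Q = I·t = 0.1070 × 6060.0 = 648.4 C; n(e⁻) = 0.006720 mol.
n(Cd) = n(e⁻)/2 = 0.003360 mol, so m = 0.003360 × 112.41 = 0.3777 g.
Volume = m/ρ = 0.3777 / 8.65 = 0.04367 cm³.
Thickness = V/A = 0.04367 / 566 = 7.72 × 10⁻⁵ cm = 0.772 μm.

0.772 μm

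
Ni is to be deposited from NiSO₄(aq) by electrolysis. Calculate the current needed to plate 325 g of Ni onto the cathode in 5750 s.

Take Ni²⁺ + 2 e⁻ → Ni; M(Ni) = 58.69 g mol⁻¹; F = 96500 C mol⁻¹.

n(Ni) = 325 / 58.69 = 5.538 mol.
n(e⁻) = 2 × 5.538 = 11.08 mol.
Q = n(e⁻)·F = 11.08 × 96500 = 1069000 C.
I = Q/t = 1069000 / 5750.0 s = 186 A.

186 A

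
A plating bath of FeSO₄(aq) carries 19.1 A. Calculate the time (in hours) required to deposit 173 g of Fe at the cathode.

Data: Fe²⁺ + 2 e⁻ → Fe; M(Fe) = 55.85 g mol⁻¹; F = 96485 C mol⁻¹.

8.69 h

n(Fe) = m/M = 173 / 55.85 = 3.098 mol.
Each Fe atom requires 2 electrons, so n(e⁻) = 2 × 3.098 = 6.195 mol.
Q = n(e⁻)·F = 6.195 × 96485 = 597700 C.
t = Q/I = 597700 / 19.10 A = 31300 s = 8.69 h.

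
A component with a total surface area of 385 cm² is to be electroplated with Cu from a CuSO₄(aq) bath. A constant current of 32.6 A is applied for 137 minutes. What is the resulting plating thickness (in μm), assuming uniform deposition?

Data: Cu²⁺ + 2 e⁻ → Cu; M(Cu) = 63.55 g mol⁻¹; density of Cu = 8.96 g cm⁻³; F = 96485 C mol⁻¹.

Q = I·t = 32.60 × 8220.0 = 268000 C; n(e⁻) = 2.777 mol.
n(Cu) = n(e⁻)/2 = 1.389 mol, so m = 1.389 × 63.55 = 88.25 g.
Volume = m/ρ = 88.25 / 8.96 = 9.849 cm³.
Thickness = V/A = 9.849 / 385 = 0.0256 cm = 256 μm.

256 μm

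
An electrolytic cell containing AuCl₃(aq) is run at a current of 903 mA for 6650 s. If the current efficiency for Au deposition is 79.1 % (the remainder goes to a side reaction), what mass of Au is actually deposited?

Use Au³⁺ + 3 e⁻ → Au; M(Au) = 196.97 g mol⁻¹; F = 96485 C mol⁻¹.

3.23 g

Q = I·t = 0.9030 × 6650.0 = 6005 C.
n(e⁻) = 6005/96485 = 0.06224 mol; theoretically n(Au) = 0.06224/3 = 0.02075 mol, m_theo = 4.086 g.
At 79.1 % efficiency, m_actual = 0.791 × 4.086 = 3.23 g.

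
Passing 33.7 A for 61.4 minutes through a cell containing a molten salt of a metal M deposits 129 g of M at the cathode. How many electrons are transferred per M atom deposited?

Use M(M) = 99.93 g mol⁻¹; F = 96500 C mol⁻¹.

1

Q = I·t = 33.70 A × 3684.0 s = 124200 C, so n(e⁻) = 124200/96500 = 1.287 mol.
n(M) deposited = 129 / 99.93 = 1.291 mol.
Electrons per atom = n(e⁻)/n(M) = 1.287 / 1.291 = 0.997 ≈ 1, so the ion is M⁺.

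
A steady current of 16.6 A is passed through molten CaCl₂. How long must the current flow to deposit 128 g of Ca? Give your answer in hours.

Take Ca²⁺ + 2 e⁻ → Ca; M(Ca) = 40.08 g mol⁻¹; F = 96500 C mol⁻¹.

n(Ca) = m/M = 128 / 40.08 = 3.194 mol.
Each Ca atom requires 2 electrons, so n(e⁻) = 2 × 3.194 = 6.387 mol.
Q = n(e⁻)·F = 6.387 × 96500 = 616400 C.
t = Q/I = 616400 / 16.60 A = 37130 s = 10.3 h.

10.3 h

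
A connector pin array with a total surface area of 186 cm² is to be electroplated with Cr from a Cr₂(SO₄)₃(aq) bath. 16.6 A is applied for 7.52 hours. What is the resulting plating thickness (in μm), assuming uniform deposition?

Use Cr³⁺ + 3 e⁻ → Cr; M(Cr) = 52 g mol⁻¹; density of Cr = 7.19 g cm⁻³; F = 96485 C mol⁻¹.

604 μm

Q = I·t = 16.60 × 27072 = 449400 C; n(e⁻) = 4.658 mol.
n(Cr) = n(e⁻)/3 = 1.553 mol, so m = 1.553 × 52 = 80.73 g.
Volume = m/ρ = 80.73 / 7.19 = 11.23 cm³.
Thickness = V/A = 11.23 / 186 = 0.0604 cm = 604 μm.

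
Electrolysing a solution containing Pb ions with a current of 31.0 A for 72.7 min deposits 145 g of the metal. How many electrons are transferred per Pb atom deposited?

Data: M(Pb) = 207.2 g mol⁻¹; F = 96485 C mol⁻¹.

2

Q = I·t = 31.00 A × 4362.0 s = 135200 C, so n(e⁻) = 135200/96485 = 1.401 mol.
n(Pb) deposited = 145 / 207.2 = 0.6998 mol.
Electrons per atom = n(e⁻)/n(Pb) = 1.401 / 0.6998 = 2.00 ≈ 2, so the ion is Pb²⁺.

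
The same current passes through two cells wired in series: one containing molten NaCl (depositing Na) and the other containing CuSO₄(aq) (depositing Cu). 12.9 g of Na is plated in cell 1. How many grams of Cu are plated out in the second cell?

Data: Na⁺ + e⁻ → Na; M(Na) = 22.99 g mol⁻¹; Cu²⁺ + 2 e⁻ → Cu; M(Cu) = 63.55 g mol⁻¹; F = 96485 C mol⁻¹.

n(Na) = 12.9 / 22.99 = 0.5611 mol.
Since Na⁺ + e⁻ → Na, n(e⁻) passed = 1 × 0.5611 = 0.5611 mol.
Cells in series carry the same charge, so the same 0.5611 mol of electrons passes through cell 2.
Cu²⁺ + 2 e⁻ → Cu, so n(Cu) = 0.5611 / 2 = 0.2806 mol.
m(Cu) = 0.2806 × 63.55 = 17.8 g.

17.8 g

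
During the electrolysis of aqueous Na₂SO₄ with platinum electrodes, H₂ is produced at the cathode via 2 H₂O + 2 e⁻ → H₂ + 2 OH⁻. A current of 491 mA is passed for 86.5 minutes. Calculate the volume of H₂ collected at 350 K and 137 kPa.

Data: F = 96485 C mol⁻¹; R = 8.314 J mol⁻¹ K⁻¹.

Q = I·t = 0.4910 A × 5190.0 s = 2548 C.
n(e⁻) = Q/F = 2548 / 96485 = 0.02641 mol.
2 electrons are transferred per H₂ molecule, so n(H₂) = 0.02641 / 2 = 0.01321 mol.
V = nRT/P = (0.01321 × 8.314 × 350) / (137 × 10³ Pa) = 2.80 × 10⁻⁴ m³ = 0.280 L.

0.280 L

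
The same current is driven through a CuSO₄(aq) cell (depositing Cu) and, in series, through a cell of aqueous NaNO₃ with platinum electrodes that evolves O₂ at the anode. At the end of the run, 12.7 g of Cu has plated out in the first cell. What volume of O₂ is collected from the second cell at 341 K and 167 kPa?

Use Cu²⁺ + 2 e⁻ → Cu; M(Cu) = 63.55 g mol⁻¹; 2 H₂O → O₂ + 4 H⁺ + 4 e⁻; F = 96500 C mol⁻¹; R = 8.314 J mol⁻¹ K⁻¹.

1.70 L

n(Cu) = 12.7 / 63.55 = 0.1998 mol, so n(e⁻) = 2 × 0.1998 = 0.3997 mol.
The cells are in series, so the same 0.3997 mol of electrons passes through the second cell.
2 H₂O → O₂ + 4 H⁺ + 4 e⁻ — 4 mol e⁻ per mol O₂, so n(O₂) = 0.3997/4 = 0.09992 mol.
V = nRT/P = (0.09992 × 8.314 × 341) / (167 × 10³) = 0.00170 m³ = 1.70 L.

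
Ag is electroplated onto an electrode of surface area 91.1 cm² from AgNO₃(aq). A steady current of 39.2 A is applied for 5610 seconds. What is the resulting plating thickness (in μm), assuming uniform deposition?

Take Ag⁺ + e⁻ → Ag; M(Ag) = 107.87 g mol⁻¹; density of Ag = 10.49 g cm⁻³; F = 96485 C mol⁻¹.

Q = I·t = 39.20 × 5610.0 = 219900 C; n(e⁻) = 2.279 mol.
n(Ag) = n(e⁻)/1 = 2.279 mol, so m = 2.279 × 107.87 = 245.9 g.
Volume = m/ρ = 245.9 / 10.49 = 23.44 cm³.
Thickness = V/A = 23.44 / 91.1 = 0.257 cm = 2570 μm.

2570 μm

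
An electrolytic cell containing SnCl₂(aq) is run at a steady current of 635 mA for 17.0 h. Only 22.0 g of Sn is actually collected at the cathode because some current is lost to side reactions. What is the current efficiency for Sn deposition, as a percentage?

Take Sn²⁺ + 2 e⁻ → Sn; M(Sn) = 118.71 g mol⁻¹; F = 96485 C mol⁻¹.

Q = I·t = 0.6350 × 61200 = 38860 C; n(e⁻) = 38860/96485 = 0.4028 mol.
Theoretical n(Sn) = n(e⁻)/2 = 0.2014 mol, i.e. m_theo = 0.2014 × 118.71 = 23.91 g.
Efficiency = m_actual / m_theo = 22.0 / 23.91 = 92.0 %.

92.0 %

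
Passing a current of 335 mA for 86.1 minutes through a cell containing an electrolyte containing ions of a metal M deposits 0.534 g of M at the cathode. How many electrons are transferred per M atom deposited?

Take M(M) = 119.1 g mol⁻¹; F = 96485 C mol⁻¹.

4

Q = I·t = 0.3350 A × 5166.0 s = 1731 C, so n(e⁻) = 1731/96485 = 0.01794 mol.
n(M) deposited = 0.534 / 119.1 = 0.004484 mol.
Electrons per atom = n(e⁻)/n(M) = 0.01794 / 0.004484 = 4.00 ≈ 4, so the ion is M⁴⁺.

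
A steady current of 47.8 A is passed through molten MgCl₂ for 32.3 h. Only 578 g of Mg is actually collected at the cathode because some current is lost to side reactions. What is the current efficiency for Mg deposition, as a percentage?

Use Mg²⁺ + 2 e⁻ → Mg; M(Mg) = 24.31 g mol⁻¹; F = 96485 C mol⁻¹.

Q = I·t = 47.80 × 116280 = 5558000 C; n(e⁻) = 5558000/96485 = 57.61 mol.
Theoretical n(Mg) = n(e⁻)/2 = 28.80 mol, i.e. m_theo = 28.80 × 24.31 = 700.2 g.
Efficiency = m_actual / m_theo = 578 / 700.2 = 82.5 %.

82.5 %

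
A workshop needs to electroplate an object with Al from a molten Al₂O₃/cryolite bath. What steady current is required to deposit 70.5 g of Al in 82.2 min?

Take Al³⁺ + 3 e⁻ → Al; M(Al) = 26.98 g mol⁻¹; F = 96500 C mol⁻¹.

n(Al) = 70.5 / 26.98 = 2.613 mol.
n(e⁻) = 3 × 2.613 = 7.839 mol.
Q = n(e⁻)·F = 7.839 × 96500 = 756500 C.
I = Q/t = 756500 / 4932.0 s = 153 A.

153 A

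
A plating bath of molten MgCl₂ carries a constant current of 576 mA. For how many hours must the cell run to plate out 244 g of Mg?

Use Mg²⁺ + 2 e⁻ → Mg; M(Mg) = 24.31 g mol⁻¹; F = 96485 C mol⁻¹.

n(Mg) = m/M = 244 / 24.31 = 10.04 mol.
Each Mg atom requires 2 electrons, so n(e⁻) = 2 × 10.04 = 20.07 mol.
Q = n(e⁻)·F = 20.07 × 96485 = 1937000 C.
t = Q/I = 1937000 / 0.5760 A = 3363000 s = 934 h.

934 h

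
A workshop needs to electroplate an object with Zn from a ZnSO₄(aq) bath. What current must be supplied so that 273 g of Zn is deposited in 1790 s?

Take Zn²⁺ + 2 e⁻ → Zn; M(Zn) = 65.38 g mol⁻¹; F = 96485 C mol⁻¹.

n(Zn) = 273 / 65.38 = 4.176 mol.
n(e⁻) = 2 × 4.176 = 8.351 mol.
Q = n(e⁻)·F = 8.351 × 96485 = 805800 C.
I = Q/t = 805800 / 1790.0 s = 450 A.

450 A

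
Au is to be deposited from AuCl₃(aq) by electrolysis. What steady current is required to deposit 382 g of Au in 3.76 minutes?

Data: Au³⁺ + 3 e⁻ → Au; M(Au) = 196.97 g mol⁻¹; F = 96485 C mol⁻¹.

2490 A

n(Au) = 382 / 196.97 = 1.939 mol.
n(e⁻) = 3 × 1.939 = 5.818 mol.
Q = n(e⁻)·F = 5.818 × 96485 = 561400 C.
I = Q/t = 561400 / 225.60 s = 2490 A.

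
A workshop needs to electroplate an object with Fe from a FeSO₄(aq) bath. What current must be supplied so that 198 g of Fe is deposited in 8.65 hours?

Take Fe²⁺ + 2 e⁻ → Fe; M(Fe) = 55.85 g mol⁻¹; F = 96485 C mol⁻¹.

22.0 A

n(Fe) = 198 / 55.85 = 3.545 mol.
n(e⁻) = 2 × 3.545 = 7.090 mol.
Q = n(e⁻)·F = 7.090 × 96485 = 684100 C.
I = Q/t = 684100 / 31140 s = 22.0 A.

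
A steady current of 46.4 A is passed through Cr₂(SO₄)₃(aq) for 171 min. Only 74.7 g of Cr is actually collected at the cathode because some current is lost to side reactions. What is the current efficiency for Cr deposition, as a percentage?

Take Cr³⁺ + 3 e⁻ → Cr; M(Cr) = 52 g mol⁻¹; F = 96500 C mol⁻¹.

Q = I·t = 46.40 × 10260 = 476100 C; n(e⁻) = 476100/96500 = 4.933 mol.
Theoretical n(Cr) = n(e⁻)/3 = 1.644 mol, i.e. m_theo = 1.644 × 52 = 85.51 g.
Efficiency = m_actual / m_theo = 74.7 / 85.51 = 87.4 %.

87.4 %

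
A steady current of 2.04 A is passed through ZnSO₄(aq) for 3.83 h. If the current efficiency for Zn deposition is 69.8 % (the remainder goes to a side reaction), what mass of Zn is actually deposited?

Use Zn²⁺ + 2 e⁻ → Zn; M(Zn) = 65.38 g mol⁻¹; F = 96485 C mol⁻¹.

Q = I·t = 2.040 × 13788 = 28130 C.
n(e⁻) = 28130/96485 = 0.2915 mol; theoretically n(Zn) = 0.2915/2 = 0.1458 mol, m_theo = 9.530 g.
At 69.8 % efficiency, m_actual = 0.698 × 9.530 = 6.65 g.

6.65 g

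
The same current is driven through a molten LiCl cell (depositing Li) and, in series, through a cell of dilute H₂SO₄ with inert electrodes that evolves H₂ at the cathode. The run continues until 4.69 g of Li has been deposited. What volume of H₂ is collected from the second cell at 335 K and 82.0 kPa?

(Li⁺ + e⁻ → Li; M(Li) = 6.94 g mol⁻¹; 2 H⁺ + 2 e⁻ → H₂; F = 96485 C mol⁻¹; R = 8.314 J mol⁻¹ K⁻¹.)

11.5 L

n(Li) = 4.69 / 6.94 = 0.6758 mol, so n(e⁻) = 1 × 0.6758 = 0.6758 mol.
The cells are in series, so the same 0.6758 mol of electrons passes through the second cell.
2 H⁺ + 2 e⁻ → H₂ — 2 mol e⁻ per mol H₂, so n(H₂) = 0.6758/2 = 0.3379 mol.
V = nRT/P = (0.3379 × 8.314 × 335) / (82.0 × 10³) = 0.0115 m³ = 11.5 L.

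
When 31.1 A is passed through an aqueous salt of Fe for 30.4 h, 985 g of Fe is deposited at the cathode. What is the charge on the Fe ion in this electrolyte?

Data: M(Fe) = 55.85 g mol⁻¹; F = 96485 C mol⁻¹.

Q = I·t = 31.10 A × 109440 s = 3404000 C, so n(e⁻) = 3404000/96485 = 35.28 mol.
n(Fe) deposited = 985 / 55.85 = 17.64 mol.
Electrons per atom = n(e⁻)/n(Fe) = 35.28 / 17.64 = 2.00 ≈ 2, so the ion is Fe²⁺.

+2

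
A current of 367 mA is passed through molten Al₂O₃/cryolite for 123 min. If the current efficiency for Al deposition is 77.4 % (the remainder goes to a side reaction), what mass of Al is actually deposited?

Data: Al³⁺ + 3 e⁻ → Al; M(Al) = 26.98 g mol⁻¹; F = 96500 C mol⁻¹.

0.195 g

Q = I·t = 0.3670 × 7380.0 = 2708 C.
n(e⁻) = 2708/96500 = 0.02807 mol; theoretically n(Al) = 0.02807/3 = 0.009356 mol, m_theo = 0.2524 g.
At 77.4 % efficiency, m_actual = 0.774 × 0.2524 = 0.195 g.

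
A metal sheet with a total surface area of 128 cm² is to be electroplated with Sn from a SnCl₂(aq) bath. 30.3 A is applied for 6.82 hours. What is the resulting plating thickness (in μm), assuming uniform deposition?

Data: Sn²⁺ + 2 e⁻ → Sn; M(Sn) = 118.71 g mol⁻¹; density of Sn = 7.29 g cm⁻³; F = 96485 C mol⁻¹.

4900 μm

Q = I·t = 30.30 × 24552 = 743900 C; n(e⁻) = 7.710 mol.
n(Sn) = n(e⁻)/2 = 3.855 mol, so m = 3.855 × 118.71 = 457.6 g.
Volume = m/ρ = 457.6 / 7.29 = 62.78 cm³.
Thickness = V/A = 62.78 / 128 = 0.490 cm = 4900 μm.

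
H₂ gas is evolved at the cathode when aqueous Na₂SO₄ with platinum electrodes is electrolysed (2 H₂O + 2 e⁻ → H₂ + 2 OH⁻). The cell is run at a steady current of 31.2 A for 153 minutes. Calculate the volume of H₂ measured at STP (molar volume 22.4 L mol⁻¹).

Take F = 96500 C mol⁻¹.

Q = I·t = 31.20 A × 9180.0 s = 286400 C.
n(e⁻) = Q/F = 286400 / 96500 = 2.968 mol.
2 electrons are transferred per H₂ molecule, so n(H₂) = 2.968 / 2 = 1.484 mol.
V = n × V_m = 1.484 × 22.4 = 33.2 L.

33.2 L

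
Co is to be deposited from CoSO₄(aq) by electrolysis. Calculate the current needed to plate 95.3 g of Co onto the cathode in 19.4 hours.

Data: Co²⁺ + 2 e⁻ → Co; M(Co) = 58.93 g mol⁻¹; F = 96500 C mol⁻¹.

n(Co) = 95.3 / 58.93 = 1.617 mol.
n(e⁻) = 2 × 1.617 = 3.234 mol.
Q = n(e⁻)·F = 3.234 × 96500 = 312100 C.
I = Q/t = 312100 / 69840 s = 4.47 A.

4.47 A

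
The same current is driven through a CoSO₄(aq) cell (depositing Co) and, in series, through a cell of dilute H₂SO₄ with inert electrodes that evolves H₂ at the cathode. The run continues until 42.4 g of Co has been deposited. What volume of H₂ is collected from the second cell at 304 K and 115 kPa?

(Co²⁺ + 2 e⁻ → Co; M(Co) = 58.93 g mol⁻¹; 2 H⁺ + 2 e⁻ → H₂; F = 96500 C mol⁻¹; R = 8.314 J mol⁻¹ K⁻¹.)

15.8 L

n(Co) = 42.4 / 58.93 = 0.7195 mol, so n(e⁻) = 2 × 0.7195 = 1.439 mol.
The cells are in series, so the same 1.439 mol of electrons passes through the second cell.
2 H⁺ + 2 e⁻ → H₂ — 2 mol e⁻ per mol H₂, so n(H₂) = 1.439/2 = 0.7195 mol.
V = nRT/P = (0.7195 × 8.314 × 304) / (115 × 10³) = 0.0158 m³ = 15.8 L.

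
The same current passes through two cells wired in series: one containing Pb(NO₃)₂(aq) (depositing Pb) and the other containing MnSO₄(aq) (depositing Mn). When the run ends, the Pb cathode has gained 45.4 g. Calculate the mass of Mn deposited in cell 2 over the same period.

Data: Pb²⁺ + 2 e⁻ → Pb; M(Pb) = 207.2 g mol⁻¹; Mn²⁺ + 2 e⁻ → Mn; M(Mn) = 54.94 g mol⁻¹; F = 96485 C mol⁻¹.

n(Pb) = 45.4 / 207.2 = 0.2191 mol.
Since Pb²⁺ + 2 e⁻ → Pb, n(e⁻) passed = 2 × 0.2191 = 0.4382 mol.
Cells in series carry the same charge, so the same 0.4382 mol of electrons passes through cell 2.
Mn²⁺ + 2 e⁻ → Mn, so n(Mn) = 0.4382 / 2 = 0.2191 mol.
m(Mn) = 0.2191 × 54.94 = 12.0 g.

12.0 g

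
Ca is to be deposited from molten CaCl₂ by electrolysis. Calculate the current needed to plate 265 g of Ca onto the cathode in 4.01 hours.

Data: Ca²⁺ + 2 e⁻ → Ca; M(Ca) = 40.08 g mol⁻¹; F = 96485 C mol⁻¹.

88.4 A

n(Ca) = 265 / 40.08 = 6.612 mol.
n(e⁻) = 2 × 6.612 = 13.22 mol.
Q = n(e⁻)·F = 13.22 × 96485 = 1276000 C.
I = Q/t = 1276000 / 14436 s = 88.4 A.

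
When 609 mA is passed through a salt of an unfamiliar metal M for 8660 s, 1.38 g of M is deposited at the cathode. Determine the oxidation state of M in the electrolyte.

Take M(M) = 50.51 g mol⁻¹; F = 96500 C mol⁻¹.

+2

Q = I·t = 0.6090 A × 8660.0 s = 5274 C, so n(e⁻) = 5274/96500 = 0.05465 mol.
n(M) deposited = 1.38 / 50.51 = 0.02732 mol.
Electrons per atom = n(e⁻)/n(M) = 0.05465 / 0.02732 = 2.00 ≈ 2, so the ion is M²⁺.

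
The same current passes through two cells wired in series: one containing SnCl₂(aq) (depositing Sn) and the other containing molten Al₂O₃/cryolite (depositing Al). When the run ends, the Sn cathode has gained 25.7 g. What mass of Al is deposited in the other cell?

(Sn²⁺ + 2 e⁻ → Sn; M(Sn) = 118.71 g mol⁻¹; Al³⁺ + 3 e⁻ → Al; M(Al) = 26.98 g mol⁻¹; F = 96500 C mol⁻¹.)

3.89 g

n(Sn) = 25.7 / 118.71 = 0.2165 mol.
Since Sn²⁺ + 2 e⁻ → Sn, n(e⁻) passed = 2 × 0.2165 = 0.4330 mol.
Cells in series carry the same charge, so the same 0.4330 mol of electrons passes through cell 2.
Al³⁺ + 3 e⁻ → Al, so n(Al) = 0.4330 / 3 = 0.1443 mol.
m(Al) = 0.1443 × 26.98 = 3.89 g.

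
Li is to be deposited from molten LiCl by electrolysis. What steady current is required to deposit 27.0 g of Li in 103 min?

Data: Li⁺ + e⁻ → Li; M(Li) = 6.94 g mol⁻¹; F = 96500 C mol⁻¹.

n(Li) = 27.0 / 6.94 = 3.890 mol.
n(e⁻) = 1 × 3.890 = 3.890 mol.
Q = n(e⁻)·F = 3.890 × 96500 = 375400 C.
I = Q/t = 375400 / 6180.0 s = 60.7 A.

60.7 A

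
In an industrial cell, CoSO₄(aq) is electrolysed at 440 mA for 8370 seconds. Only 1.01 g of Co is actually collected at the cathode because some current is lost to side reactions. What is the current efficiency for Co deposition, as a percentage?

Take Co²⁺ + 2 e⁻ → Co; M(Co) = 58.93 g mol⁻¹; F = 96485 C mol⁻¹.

89.8 %

Q = I·t = 0.4400 × 8370.0 = 3683 C; n(e⁻) = 3683/96485 = 0.03817 mol.
Theoretical n(Co) = n(e⁻)/2 = 0.01908 mol, i.e. m_theo = 0.01908 × 58.93 = 1.125 g.
Efficiency = m_actual / m_theo = 1.01 / 1.125 = 89.8 %.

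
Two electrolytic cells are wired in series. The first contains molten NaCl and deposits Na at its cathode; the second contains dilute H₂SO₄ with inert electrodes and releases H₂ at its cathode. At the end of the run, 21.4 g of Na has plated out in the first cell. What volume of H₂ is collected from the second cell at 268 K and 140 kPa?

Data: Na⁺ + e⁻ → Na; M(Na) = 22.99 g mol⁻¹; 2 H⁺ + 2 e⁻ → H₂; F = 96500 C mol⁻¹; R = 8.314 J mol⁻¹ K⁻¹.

n(Na) = 21.4 / 22.99 = 0.9308 mol, so n(e⁻) = 1 × 0.9308 = 0.9308 mol.
The cells are in series, so the same 0.9308 mol of electrons passes through the second cell.
2 H⁺ + 2 e⁻ → H₂ — 2 mol e⁻ per mol H₂, so n(H₂) = 0.9308/2 = 0.4654 mol.
V = nRT/P = (0.4654 × 8.314 × 268) / (140 × 10³) = 0.00741 m³ = 7.41 L.

7.41 L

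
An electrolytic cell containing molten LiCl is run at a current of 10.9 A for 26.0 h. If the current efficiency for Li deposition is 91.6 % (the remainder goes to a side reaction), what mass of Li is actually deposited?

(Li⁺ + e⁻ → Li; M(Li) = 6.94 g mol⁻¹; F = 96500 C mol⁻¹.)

Q = I·t = 10.90 × 93600 = 1020000 C.
n(e⁻) = 1020000/96500 = 10.57 mol; theoretically n(Li) = 10.57/1 = 10.57 mol, m_theo = 73.37 g.
At 91.6 % efficiency, m_actual = 0.916 × 73.37 = 67.2 g.

67.2 g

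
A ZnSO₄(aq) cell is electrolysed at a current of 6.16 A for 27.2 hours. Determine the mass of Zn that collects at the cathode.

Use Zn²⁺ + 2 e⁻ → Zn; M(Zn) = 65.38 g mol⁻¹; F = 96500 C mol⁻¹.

Q = I·t = 6.160 A × 97920 s = 603200 C.
n(e⁻) = Q/F = 603200 / 96500 = 6.251 mol.
Zn²⁺ + 2 e⁻ → Zn, so n(Zn) = n(e⁻)/2 = 3.125 mol.
m = n·M = 3.125 × 65.38 = 204 g.

204 g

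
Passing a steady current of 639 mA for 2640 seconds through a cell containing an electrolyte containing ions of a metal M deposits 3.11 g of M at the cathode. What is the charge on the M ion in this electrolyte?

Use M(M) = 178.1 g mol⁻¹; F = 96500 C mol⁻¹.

+1

Q = I·t = 0.6390 A × 2640.0 s = 1687 C, so n(e⁻) = 1687/96500 = 0.01748 mol.
n(M) deposited = 3.11 / 178.1 = 0.01746 mol.
Electrons per atom = n(e⁻)/n(M) = 0.01748 / 0.01746 = 1.00 ≈ 1, so the ion is M⁺.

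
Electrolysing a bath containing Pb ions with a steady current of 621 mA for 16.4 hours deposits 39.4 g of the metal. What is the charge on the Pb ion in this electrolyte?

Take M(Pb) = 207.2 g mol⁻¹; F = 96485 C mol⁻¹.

Q = I·t = 0.6210 A × 59040 s = 36660 C, so n(e⁻) = 36660/96485 = 0.3800 mol.
n(Pb) deposited = 39.4 / 207.2 = 0.1902 mol.
Electrons per atom = n(e⁻)/n(Pb) = 0.3800 / 0.1902 = 2.00 ≈ 2, so the ion is Pb²⁺.

+2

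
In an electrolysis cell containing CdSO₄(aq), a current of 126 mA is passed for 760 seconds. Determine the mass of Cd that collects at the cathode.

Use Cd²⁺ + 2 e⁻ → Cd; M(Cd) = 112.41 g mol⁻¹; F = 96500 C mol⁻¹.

Q = I·t = 0.1260 A × 760.00 s = 95.76 C.
n(e⁻) = Q/F = 95.76 / 96500 = 0.0009923 mol.
Cd²⁺ + 2 e⁻ → Cd, so n(Cd) = n(e⁻)/2 = 0.0004962 mol.
m = n·M = 0.0004962 × 112.41 = 0.0558 g.

0.0558 g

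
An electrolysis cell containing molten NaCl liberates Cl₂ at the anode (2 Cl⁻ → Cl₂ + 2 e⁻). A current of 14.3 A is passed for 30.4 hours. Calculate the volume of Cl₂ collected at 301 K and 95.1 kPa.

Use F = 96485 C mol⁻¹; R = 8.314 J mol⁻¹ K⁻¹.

Q = I·t = 14.30 A × 109440 s = 1565000 C.
n(e⁻) = Q/F = 1565000 / 96485 = 16.22 mol.
2 electrons are transferred per Cl₂ molecule, so n(Cl₂) = 16.22 / 2 = 8.110 mol.
V = nRT/P = (8.110 × 8.314 × 301) / (95.1 × 10³ Pa) = 0.213 m³ = 213 L.

213 L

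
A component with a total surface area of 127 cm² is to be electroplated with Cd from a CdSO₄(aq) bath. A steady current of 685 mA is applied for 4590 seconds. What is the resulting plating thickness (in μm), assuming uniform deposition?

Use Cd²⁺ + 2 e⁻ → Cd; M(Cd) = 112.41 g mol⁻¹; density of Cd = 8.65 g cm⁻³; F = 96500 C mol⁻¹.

16.7 μm

Q = I·t = 0.6850 × 4590.0 = 3144 C; n(e⁻) = 0.03258 mol.
n(Cd) = n(e⁻)/2 = 0.01629 mol, so m = 0.01629 × 112.41 = 1.831 g.
Volume = m/ρ = 1.831 / 8.65 = 0.2117 cm³.
Thickness = V/A = 0.2117 / 127 = 0.00167 cm = 16.7 μm.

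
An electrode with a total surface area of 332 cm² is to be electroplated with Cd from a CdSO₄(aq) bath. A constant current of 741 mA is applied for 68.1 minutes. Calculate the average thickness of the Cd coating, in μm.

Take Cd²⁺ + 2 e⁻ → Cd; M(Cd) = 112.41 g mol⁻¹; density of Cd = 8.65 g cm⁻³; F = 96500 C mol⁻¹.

Q = I·t = 0.7410 × 4086.0 = 3028 C; n(e⁻) = 0.03138 mol.
n(Cd) = n(e⁻)/2 = 0.01569 mol, so m = 0.01569 × 112.41 = 1.763 g.
Volume = m/ρ = 1.763 / 8.65 = 0.2039 cm³.
Thickness = V/A = 0.2039 / 332 = 6.14 × 10⁻⁴ cm = 6.14 μm.

6.14 μm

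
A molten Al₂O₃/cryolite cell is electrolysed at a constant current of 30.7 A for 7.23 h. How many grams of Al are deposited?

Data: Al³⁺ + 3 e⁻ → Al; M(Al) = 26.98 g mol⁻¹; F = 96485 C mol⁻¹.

Q = I·t = 30.70 A × 26028 s = 799100 C.
n(e⁻) = Q/F = 799100 / 96485 = 8.282 mol.
Al³⁺ + 3 e⁻ → Al, so n(Al) = n(e⁻)/3 = 2.761 mol.
m = n·M = 2.761 × 26.98 = 74.5 g.

74.5 g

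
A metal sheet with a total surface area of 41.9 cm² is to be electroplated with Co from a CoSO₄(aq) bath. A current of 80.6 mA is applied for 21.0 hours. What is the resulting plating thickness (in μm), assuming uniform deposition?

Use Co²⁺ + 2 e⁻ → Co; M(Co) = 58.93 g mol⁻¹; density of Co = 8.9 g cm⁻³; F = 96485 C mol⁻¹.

Q = I·t = 0.08060 × 75600 = 6093 C; n(e⁻) = 0.06315 mol.
n(Co) = n(e⁻)/2 = 0.03158 mol, so m = 0.03158 × 58.93 = 1.861 g.
Volume = m/ρ = 1.861 / 8.9 = 0.2091 cm³.
Thickness = V/A = 0.2091 / 41.9 = 0.00499 cm = 49.9 μm.

49.9 μm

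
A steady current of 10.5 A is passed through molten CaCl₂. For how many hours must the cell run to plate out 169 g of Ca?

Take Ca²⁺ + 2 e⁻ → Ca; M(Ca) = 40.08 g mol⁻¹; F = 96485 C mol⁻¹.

21.5 h

n(Ca) = m/M = 169 / 40.08 = 4.217 mol.
Each Ca atom requires 2 electrons, so n(e⁻) = 2 × 4.217 = 8.433 mol.
Q = n(e⁻)·F = 8.433 × 96485 = 813700 C.
t = Q/I = 813700 / 10.50 A = 77490 s = 21.5 h.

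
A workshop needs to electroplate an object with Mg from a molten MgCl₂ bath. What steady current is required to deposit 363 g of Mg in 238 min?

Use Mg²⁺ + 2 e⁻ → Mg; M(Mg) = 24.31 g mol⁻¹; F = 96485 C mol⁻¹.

202 A

n(Mg) = 363 / 24.31 = 14.93 mol.
n(e⁻) = 2 × 14.93 = 29.86 mol.
Q = n(e⁻)·F = 29.86 × 96485 = 2881000 C.
I = Q/t = 2881000 / 14280 s = 202 A.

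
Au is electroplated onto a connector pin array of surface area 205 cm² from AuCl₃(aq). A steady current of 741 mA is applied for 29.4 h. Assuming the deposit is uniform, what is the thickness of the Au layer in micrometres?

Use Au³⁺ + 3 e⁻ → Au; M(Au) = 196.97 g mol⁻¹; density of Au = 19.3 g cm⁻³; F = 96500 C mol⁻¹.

135 μm

Q = I·t = 0.7410 × 105840 = 78430 C; n(e⁻) = 0.8127 mol.
n(Au) = n(e⁻)/3 = 0.2709 mol, so m = 0.2709 × 196.97 = 53.36 g.
Volume = m/ρ = 53.36 / 19.3 = 2.765 cm³.
Thickness = V/A = 2.765 / 205 = 0.0135 cm = 135 μm.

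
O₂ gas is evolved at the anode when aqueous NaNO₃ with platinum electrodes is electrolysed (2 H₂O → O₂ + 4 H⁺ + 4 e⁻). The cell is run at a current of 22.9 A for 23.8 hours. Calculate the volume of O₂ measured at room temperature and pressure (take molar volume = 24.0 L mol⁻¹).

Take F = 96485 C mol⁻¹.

Q = I·t = 22.90 A × 85680 s = 1962000 C.
n(e⁻) = Q/F = 1962000 / 96485 = 20.34 mol.
4 electrons are transferred per O₂ molecule, so n(O₂) = 20.34 / 4 = 5.084 mol.
V = n × V_m = 5.084 × 24.0 = 122 L.

122 L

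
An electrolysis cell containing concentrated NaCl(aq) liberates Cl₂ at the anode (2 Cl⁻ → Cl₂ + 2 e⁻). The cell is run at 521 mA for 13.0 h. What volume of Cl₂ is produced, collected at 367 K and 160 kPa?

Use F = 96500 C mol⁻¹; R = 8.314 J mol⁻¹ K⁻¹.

2.41 L

Q = I·t = 0.5210 A × 46800 s = 24380 C.
n(e⁻) = Q/F = 24380 / 96500 = 0.2527 mol.
2 electrons are transferred per Cl₂ molecule, so n(Cl₂) = 0.2527 / 2 = 0.1263 mol.
V = nRT/P = (0.1263 × 8.314 × 367) / (160 × 10³ Pa) = 0.00241 m³ = 2.41 L.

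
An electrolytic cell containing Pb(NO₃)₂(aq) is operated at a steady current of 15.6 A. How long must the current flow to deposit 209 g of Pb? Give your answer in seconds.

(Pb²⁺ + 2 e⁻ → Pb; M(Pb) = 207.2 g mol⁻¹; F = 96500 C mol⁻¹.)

12500 s

n(Pb) = m/M = 209 / 207.2 = 1.009 mol.
Each Pb atom requires 2 electrons, so n(e⁻) = 2 × 1.009 = 2.017 mol.
Q = n(e⁻)·F = 2.017 × 96500 = 194700 C.
t = Q/I = 194700 / 15.60 A = 12480 s.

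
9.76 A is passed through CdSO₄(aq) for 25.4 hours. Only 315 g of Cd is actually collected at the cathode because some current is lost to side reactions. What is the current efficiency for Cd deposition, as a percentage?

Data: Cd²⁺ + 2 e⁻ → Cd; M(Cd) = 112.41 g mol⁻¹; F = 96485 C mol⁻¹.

60.6 %

Q = I·t = 9.760 × 91440 = 892500 C; n(e⁻) = 892500/96485 = 9.250 mol.
Theoretical n(Cd) = n(e⁻)/2 = 4.625 mol, i.e. m_theo = 4.625 × 112.41 = 519.9 g.
Efficiency = m_actual / m_theo = 315 / 519.9 = 60.6 %.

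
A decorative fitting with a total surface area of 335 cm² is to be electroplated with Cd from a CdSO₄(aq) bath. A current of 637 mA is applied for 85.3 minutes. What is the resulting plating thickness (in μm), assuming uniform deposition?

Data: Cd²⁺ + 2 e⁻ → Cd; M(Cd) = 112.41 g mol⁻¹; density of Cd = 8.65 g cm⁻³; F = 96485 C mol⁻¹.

Q = I·t = 0.6370 × 5118.0 = 3260 C; n(e⁻) = 0.03379 mol.
n(Cd) = n(e⁻)/2 = 0.01689 mol, so m = 0.01689 × 112.41 = 1.899 g.
Volume = m/ρ = 1.899 / 8.65 = 0.2196 cm³.
Thickness = V/A = 0.2196 / 335 = 6.55 × 10⁻⁴ cm = 6.55 μm.

6.55 μm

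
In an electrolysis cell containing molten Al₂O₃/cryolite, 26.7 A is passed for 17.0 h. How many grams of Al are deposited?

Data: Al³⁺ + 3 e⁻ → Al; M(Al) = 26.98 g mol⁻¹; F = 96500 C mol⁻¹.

152 g

Q = I·t = 26.70 A × 61200 s = 1634000 C.
n(e⁻) = Q/F = 1634000 / 96500 = 16.93 mol.
Al³⁺ + 3 e⁻ → Al, so n(Al) = n(e⁻)/3 = 5.644 mol.
m = n·M = 5.644 × 26.98 = 152 g.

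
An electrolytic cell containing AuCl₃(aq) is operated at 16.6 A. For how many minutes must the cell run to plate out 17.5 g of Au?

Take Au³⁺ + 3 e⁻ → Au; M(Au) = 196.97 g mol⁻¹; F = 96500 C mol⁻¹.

n(Au) = m/M = 17.5 / 196.97 = 0.08885 mol.
Each Au atom requires 3 electrons, so n(e⁻) = 3 × 0.08885 = 0.2665 mol.
Q = n(e⁻)·F = 0.2665 × 96500 = 25720 C.
t = Q/I = 25720 / 16.60 A = 1549 s = 25.8 min.

25.8 min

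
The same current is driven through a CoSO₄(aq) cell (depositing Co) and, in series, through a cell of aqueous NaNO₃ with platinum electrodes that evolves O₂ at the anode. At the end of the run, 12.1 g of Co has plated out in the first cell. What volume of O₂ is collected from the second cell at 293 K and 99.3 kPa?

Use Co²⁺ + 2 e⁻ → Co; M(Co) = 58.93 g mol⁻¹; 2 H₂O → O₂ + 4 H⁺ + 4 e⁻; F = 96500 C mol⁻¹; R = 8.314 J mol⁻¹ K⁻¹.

n(Co) = 12.1 / 58.93 = 0.2053 mol, so n(e⁻) = 2 × 0.2053 = 0.4107 mol.
The cells are in series, so the same 0.4107 mol of electrons passes through the second cell.
2 H₂O → O₂ + 4 H⁺ + 4 e⁻ — 4 mol e⁻ per mol O₂, so n(O₂) = 0.4107/4 = 0.1027 mol.
V = nRT/P = (0.1027 × 8.314 × 293) / (99.3 × 10³) = 0.00252 m³ = 2.52 L.

2.52 L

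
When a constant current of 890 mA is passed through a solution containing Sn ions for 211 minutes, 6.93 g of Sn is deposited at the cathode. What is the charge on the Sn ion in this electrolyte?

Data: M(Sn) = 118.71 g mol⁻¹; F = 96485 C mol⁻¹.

Q = I·t = 0.8900 A × 12660 s = 11270 C, so n(e⁻) = 11270/96485 = 0.1168 mol.
n(Sn) deposited = 6.93 / 118.71 = 0.05838 mol.
Electrons per atom = n(e⁻)/n(Sn) = 0.1168 / 0.05838 = 2.00 ≈ 2, so the ion is Sn²⁺.

+2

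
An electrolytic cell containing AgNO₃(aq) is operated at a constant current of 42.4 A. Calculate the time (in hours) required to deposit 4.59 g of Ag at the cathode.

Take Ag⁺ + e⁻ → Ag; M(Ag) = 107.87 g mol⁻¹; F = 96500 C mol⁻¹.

0.0269 h

n(Ag) = m/M = 4.59 / 107.87 = 0.04255 mol.
Each Ag atom requires 1 electron, so n(e⁻) = 1 × 0.04255 = 0.04255 mol.
Q = n(e⁻)·F = 0.04255 × 96500 = 4106 C.
t = Q/I = 4106 / 42.40 A = 96.84 s = 0.0269 h.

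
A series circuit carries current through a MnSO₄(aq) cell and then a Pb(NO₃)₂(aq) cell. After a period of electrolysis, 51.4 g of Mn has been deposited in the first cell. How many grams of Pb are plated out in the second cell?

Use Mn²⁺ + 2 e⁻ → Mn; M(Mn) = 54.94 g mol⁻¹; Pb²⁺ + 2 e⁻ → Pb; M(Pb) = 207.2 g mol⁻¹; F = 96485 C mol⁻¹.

194 g

n(Mn) = 51.4 / 54.94 = 0.9356 mol.
Since Mn²⁺ + 2 e⁻ → Mn, n(e⁻) passed = 2 × 0.9356 = 1.871 mol.
Cells in series carry the same charge, so the same 1.871 mol of electrons passes through cell 2.
Pb²⁺ + 2 e⁻ → Pb, so n(Pb) = 1.871 / 2 = 0.9356 mol.
m(Pb) = 0.9356 × 207.2 = 194 g.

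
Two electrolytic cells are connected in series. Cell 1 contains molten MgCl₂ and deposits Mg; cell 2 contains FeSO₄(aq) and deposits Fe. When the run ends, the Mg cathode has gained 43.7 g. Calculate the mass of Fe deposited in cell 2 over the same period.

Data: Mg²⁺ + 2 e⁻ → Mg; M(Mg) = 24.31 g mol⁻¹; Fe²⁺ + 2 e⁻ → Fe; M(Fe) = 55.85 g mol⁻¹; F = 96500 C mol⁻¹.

100 g

n(Mg) = 43.7 / 24.31 = 1.798 mol.
Since Mg²⁺ + 2 e⁻ → Mg, n(e⁻) passed = 2 × 1.798 = 3.595 mol.
Cells in series carry the same charge, so the same 3.595 mol of electrons passes through cell 2.
Fe²⁺ + 2 e⁻ → Fe, so n(Fe) = 3.595 / 2 = 1.798 mol.
m(Fe) = 1.798 × 55.85 = 100 g.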